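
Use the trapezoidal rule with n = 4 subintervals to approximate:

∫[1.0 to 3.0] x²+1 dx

f(x) = x²+1
a = 1.0, b = 3.0, n = 4
h = (b - a)/n = 0.500000

Trapezoidal rule: (h/2)[f(x₀) + 2f(x₁) + 2f(x₂) + ... + f(xₙ)]

x_0 = 1.0000, f(x_0) = 2.000000, coefficient = 1
x_1 = 1.5000, f(x_1) = 3.250000, coefficient = 2
x_2 = 2.0000, f(x_2) = 5.000000, coefficient = 2
x_3 = 2.5000, f(x_3) = 7.250000, coefficient = 2
x_4 = 3.0000, f(x_4) = 10.000000, coefficient = 1

I ≈ (0.500000/2) × 43.000000 = 10.750000
Exact value: 10.666667
Error: 0.083333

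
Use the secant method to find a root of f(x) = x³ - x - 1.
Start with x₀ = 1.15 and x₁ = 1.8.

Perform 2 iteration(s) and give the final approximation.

f(x) = x³ - x - 1
x₀ = 1.15, x₁ = 1.8

Secant formula: x_{n+1} = x_n - f(x_n)(x_n - x_{n-1})/(f(x_n) - f(x_{n-1}))

Iteration 1:
  f(1.150000) = -0.629125
  f(1.800000) = 3.032000
  x_2 = 1.800000 - 3.032000×(1.800000 - 1.150000)/(3.032000 - (-0.629125))
       = 1.261696
Iteration 2:
  f(1.800000) = 3.032000
  f(1.261696) = -0.253233
  x_3 = 1.261696 - (-0.253233)×(1.261696 - 1.800000)/(-0.253233 - 3.032000)
       = 1.303189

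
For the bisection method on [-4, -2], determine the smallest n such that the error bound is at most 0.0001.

We need (b-a)/2^n ≤ 0.0001
(-2 - (-4))/2^n ≤ 0.0001
2/2^n ≤ 0.0001
2^n ≥ 20000
n ≥ log₂(20000) = 14.29
n ≥ 15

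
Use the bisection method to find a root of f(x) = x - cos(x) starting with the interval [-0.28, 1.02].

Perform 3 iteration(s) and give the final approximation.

f(x) = x - cos(x)
Initial interval: [-0.28, 1.02]

Iteration 1:
  c_1 = (-0.280000 + 1.020000)/2 = 0.370000
  f(c_1) = f(0.370000) = -0.562327
  f(a) × f(c) ≥ 0, new interval: [0.370000, 1.020000]
Iteration 2:
  c_2 = (0.370000 + 1.020000)/2 = 0.695000
  f(c_2) = f(0.695000) = -0.073054
  f(a) × f(c) ≥ 0, new interval: [0.695000, 1.020000]
Iteration 3:
  c_3 = (0.695000 + 1.020000)/2 = 0.857500
  f(c_3) = f(0.857500) = 0.203170
  f(a) × f(c) < 0, new interval: [0.695000, 0.857500]

After 3 iteration(s), the approximation is c_3 = 0.857500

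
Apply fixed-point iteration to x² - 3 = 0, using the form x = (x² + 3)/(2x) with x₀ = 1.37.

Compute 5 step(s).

Equation: x² - 3 = 0
Fixed-point form: x = (x² + 3)/(2x)
x₀ = 1.37

x_1 = g(1.370000) = 1.779891
x_2 = g(1.779891) = 1.732694
x_3 = g(1.732694) = 1.732051
x_4 = g(1.732051) = 1.732051
x_5 = g(1.732051) = 1.732051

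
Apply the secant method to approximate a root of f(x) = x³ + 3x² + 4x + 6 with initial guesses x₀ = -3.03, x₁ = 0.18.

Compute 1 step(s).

f(x) = x³ + 3x² + 4x + 6
x₀ = -3.03, x₁ = 0.18

Secant formula: x_{n+1} = x_n - f(x_n)(x_n - x_{n-1})/(f(x_n) - f(x_{n-1}))

Iteration 1:
  f(-3.030000) = -6.395427
  f(0.180000) = 6.823032
  x_2 = 0.180000 - 6.823032×(0.180000 - (-3.030000))/(6.823032 - (-6.395427))
       = -1.476920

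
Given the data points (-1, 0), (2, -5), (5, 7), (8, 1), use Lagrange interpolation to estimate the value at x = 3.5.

Lagrange interpolation formula:
P(x) = Σ yᵢ × Lᵢ(x)
where Lᵢ(x) = Π_{j≠i} (x - xⱼ)/(xᵢ - xⱼ)

L_0(3.5) = (3.5 - 2)/(-1 - 2) × (3.5 - 5)/(-1 - 5) × (3.5 - 8)/(-1 - 8) = -0.062500
L_1(3.5) = (3.5 - (-1))/(2 - (-1)) × (3.5 - 5)/(2 - 5) × (3.5 - 8)/(2 - 8) = 0.562500
L_2(3.5) = (3.5 - (-1))/(5 - (-1)) × (3.5 - 2)/(5 - 2) × (3.5 - 8)/(5 - 8) = 0.562500
L_3(3.5) = (3.5 - (-1))/(8 - (-1)) × (3.5 - 2)/(8 - 2) × (3.5 - 5)/(8 - 5) = -0.062500

P(3.5) = 0×L_0(3.5) + (-5)×L_1(3.5) + 7×L_2(3.5) + 1×L_3(3.5)
P(3.5) = 1.062500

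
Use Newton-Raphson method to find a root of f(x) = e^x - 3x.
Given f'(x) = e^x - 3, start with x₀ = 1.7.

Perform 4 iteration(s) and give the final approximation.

f(x) = e^x - 3x
f'(x) = e^x - 3
x₀ = 1.7

Newton-Raphson formula: x_{n+1} = x_n - f(x_n)/f'(x_n)

Iteration 1:
  f(1.700000) = 0.373947
  f'(1.700000) = 2.473947
  x_1 = 1.700000 - 0.373947/2.473947 = 1.548846
Iteration 2:
  f(1.548846) = 0.059498
  f'(1.548846) = 1.706036
  x_2 = 1.548846 - 0.059498/1.706036 = 1.513971
Iteration 3:
  f(1.513971) = 0.002829
  f'(1.513971) = 1.544741
  x_3 = 1.513971 - 0.002829/1.544741 = 1.512140
Iteration 4:
  f(1.512140) = 0.000008
  f'(1.512140) = 1.536426
  x_4 = 1.512140 - 0.000008/1.536426 = 1.512135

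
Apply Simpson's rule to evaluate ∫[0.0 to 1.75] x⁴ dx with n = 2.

f(x) = x⁴
a = 0.0, b = 1.75, n = 2
h = (b - a)/n = 0.875000

Simpson's rule: (h/3)[f(x₀) + 4f(x₁) + 2f(x₂) + ... + f(xₙ)]

x_0 = 0.0000, f(x_0) = 0.000000, coefficient = 1
x_1 = 0.8750, f(x_1) = 0.586182, coefficient = 4
x_2 = 1.7500, f(x_2) = 9.378906, coefficient = 1

I ≈ (0.875000/3) × 11.723633 = 3.419393
Exact value: 3.282617
Error: 0.136776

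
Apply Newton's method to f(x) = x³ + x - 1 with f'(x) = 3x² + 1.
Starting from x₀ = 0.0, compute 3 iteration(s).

f(x) = x³ + x - 1
f'(x) = 3x² + 1
x₀ = 0.0

Newton-Raphson formula: x_{n+1} = x_n - f(x_n)/f'(x_n)

Iteration 1:
  f(0.000000) = -1.000000
  f'(0.000000) = 1.000000
  x_1 = 0.000000 - (-1.000000)/1.000000 = 1.000000
Iteration 2:
  f(1.000000) = 1.000000
  f'(1.000000) = 4.000000
  x_2 = 1.000000 - 1.000000/4.000000 = 0.750000
Iteration 3:
  f(0.750000) = 0.171875
  f'(0.750000) = 2.687500
  x_3 = 0.750000 - 0.171875/2.687500 = 0.686047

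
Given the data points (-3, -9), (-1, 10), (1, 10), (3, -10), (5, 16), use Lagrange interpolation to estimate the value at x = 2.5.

Lagrange interpolation formula:
P(x) = Σ yᵢ × Lᵢ(x)
where Lᵢ(x) = Π_{j≠i} (x - xⱼ)/(xᵢ - xⱼ)

L_0(2.5) = (2.5 - (-1))/(-3 - (-1)) × (2.5 - 1)/(-3 - 1) × (2.5 - 3)/(-3 - 3) × (2.5 - 5)/(-3 - 5) = 0.017090
L_1(2.5) = (2.5 - (-3))/(-1 - (-3)) × (2.5 - 1)/(-1 - 1) × (2.5 - 3)/(-1 - 3) × (2.5 - 5)/(-1 - 5) = -0.107422
L_2(2.5) = (2.5 - (-3))/(1 - (-3)) × (2.5 - (-1))/(1 - (-1)) × (2.5 - 3)/(1 - 3) × (2.5 - 5)/(1 - 5) = 0.375977
L_3(2.5) = (2.5 - (-3))/(3 - (-3)) × (2.5 - (-1))/(3 - (-1)) × (2.5 - 1)/(3 - 1) × (2.5 - 5)/(3 - 5) = 0.751953
L_4(2.5) = (2.5 - (-3))/(5 - (-3)) × (2.5 - (-1))/(5 - (-1)) × (2.5 - 1)/(5 - 1) × (2.5 - 3)/(5 - 3) = -0.037598

P(2.5) = (-9)×L_0(2.5) + 10×L_1(2.5) + 10×L_2(2.5) + (-10)×L_3(2.5) + 16×L_4(2.5)
P(2.5) = -5.589355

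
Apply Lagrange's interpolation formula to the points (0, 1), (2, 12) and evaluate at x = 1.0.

Lagrange interpolation formula:
P(x) = Σ yᵢ × Lᵢ(x)
where Lᵢ(x) = Π_{j≠i} (x - xⱼ)/(xᵢ - xⱼ)

L_0(1.0) = (1.0 - 2)/(0 - 2) = 0.500000
L_1(1.0) = (1.0 - 0)/(2 - 0) = 0.500000

P(1.0) = 1×L_0(1.0) + 12×L_1(1.0)
P(1.0) = 6.500000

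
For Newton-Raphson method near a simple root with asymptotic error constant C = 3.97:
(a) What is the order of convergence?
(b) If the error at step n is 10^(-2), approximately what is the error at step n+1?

(a) Newton-Raphson has quadratic (order 2) convergence near simple roots.
    This means |e_{n+1}| ≈ C|e_n|².

(b) With |e_n| = 10^(-2) and C = 3.97:
    |e_{n+1}| ≈ 3.97 × (10^(-2))² = 3.97 × 10^(-4)

(a) 2 (quadratic); (b) |e_{n+1}| ≈ 3.970e-04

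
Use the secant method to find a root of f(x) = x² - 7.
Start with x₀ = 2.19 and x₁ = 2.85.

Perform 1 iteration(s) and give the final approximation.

f(x) = x² - 7
x₀ = 2.19, x₁ = 2.85

Secant formula: x_{n+1} = x_n - f(x_n)(x_n - x_{n-1})/(f(x_n) - f(x_{n-1}))

Iteration 1:
  f(2.190000) = -2.203900
  f(2.850000) = 1.122500
  x_2 = 2.850000 - 1.122500×(2.850000 - 2.190000)/(1.122500 - (-2.203900))
       = 2.627282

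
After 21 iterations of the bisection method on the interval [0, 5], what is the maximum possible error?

Bisection error bound: |error| ≤ (b-a)/2^n
|error| ≤ (5 - 0)/2^21 = 5/2^21
|error| ≤ 0.0000023842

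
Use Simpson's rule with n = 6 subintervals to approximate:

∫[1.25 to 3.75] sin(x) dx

f(x) = sin(x)
a = 1.25, b = 3.75, n = 6
h = (b - a)/n = 0.416667

Simpson's rule: (h/3)[f(x₀) + 4f(x₁) + 2f(x₂) + ... + f(xₙ)]

x_0 = 1.2500, f(x_0) = 0.948985, coefficient = 1
x_1 = 1.6667, f(x_1) = 0.995408, coefficient = 4
x_2 = 2.0833, f(x_2) = 0.871503, coefficient = 2
x_3 = 2.5000, f(x_3) = 0.598472, coefficient = 4
x_4 = 2.9167, f(x_4) = 0.223034, coefficient = 2
x_5 = 3.3333, f(x_5) = -0.190568, coefficient = 4
x_6 = 3.7500, f(x_6) = -0.571561, coefficient = 1

I ≈ (0.416667/3) × 8.179747 = 1.136076
Exact value: 1.135882
Error: 0.000194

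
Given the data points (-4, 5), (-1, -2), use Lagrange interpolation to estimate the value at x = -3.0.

Lagrange interpolation formula:
P(x) = Σ yᵢ × Lᵢ(x)
where Lᵢ(x) = Π_{j≠i} (x - xⱼ)/(xᵢ - xⱼ)

L_0(-3.0) = (-3.0 - (-1))/(-4 - (-1)) = 0.666667
L_1(-3.0) = (-3.0 - (-4))/(-1 - (-4)) = 0.333333

P(-3.0) = 5×L_0(-3.0) + (-2)×L_1(-3.0)
P(-3.0) = 2.666667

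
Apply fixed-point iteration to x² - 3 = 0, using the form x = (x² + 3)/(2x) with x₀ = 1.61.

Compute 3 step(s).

Equation: x² - 3 = 0
Fixed-point form: x = (x² + 3)/(2x)
x₀ = 1.61

x_1 = g(1.610000) = 1.736677
x_2 = g(1.736677) = 1.732057
x_3 = g(1.732057) = 1.732051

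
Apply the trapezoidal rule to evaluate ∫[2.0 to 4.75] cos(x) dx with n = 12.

f(x) = cos(x)
a = 2.0, b = 4.75, n = 12
h = (b - a)/n = 0.229167

Trapezoidal rule: (h/2)[f(x₀) + 2f(x₁) + 2f(x₂) + ... + f(xₙ)]

x_0 = 2.0000, f(x_0) = -0.416147, coefficient = 1
x_1 = 2.2292, f(x_1) = -0.611829, coefficient = 2
x_2 = 2.4583, f(x_2) = -0.775519, coefficient = 2
x_3 = 2.6875, f(x_3) = -0.898659, coefficient = 2
x_4 = 2.9167, f(x_4) = -0.974811, coefficient = 2
x_5 = 3.1458, f(x_5) = -0.999991, coefficient = 2
x_6 = 3.3750, f(x_6) = -0.972884, coefficient = 2
x_7 = 3.6042, f(x_7) = -0.894907, coefficient = 2
x_8 = 3.8333, f(x_8) = -0.770137, coefficient = 2
x_9 = 4.0625, f(x_9) = -0.605098, coefficient = 2
x_10 = 4.2917, f(x_10) = -0.408420, coefficient = 2
x_11 = 4.5208, f(x_11) = -0.190386, coefficient = 2
x_12 = 4.7500, f(x_12) = 0.037602, coefficient = 1

I ≈ (0.229167/2) × -16.583826 = -1.900230
Exact value: -1.908590
Error: 0.008360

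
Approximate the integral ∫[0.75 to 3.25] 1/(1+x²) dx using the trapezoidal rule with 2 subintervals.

f(x) = 1/(1+x²)
a = 0.75, b = 3.25, n = 2
h = (b - a)/n = 1.250000

Trapezoidal rule: (h/2)[f(x₀) + 2f(x₁) + 2f(x₂) + ... + f(xₙ)]

x_0 = 0.7500, f(x_0) = 0.640000, coefficient = 1
x_1 = 2.0000, f(x_1) = 0.200000, coefficient = 2
x_2 = 3.2500, f(x_2) = 0.086486, coefficient = 1

I ≈ (1.250000/2) × 1.126486 = 0.704054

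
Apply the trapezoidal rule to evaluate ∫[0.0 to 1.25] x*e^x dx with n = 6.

f(x) = x*e^x
a = 0.0, b = 1.25, n = 6
h = (b - a)/n = 0.208333

Trapezoidal rule: (h/2)[f(x₀) + 2f(x₁) + 2f(x₂) + ... + f(xₙ)]

x_0 = 0.0000, f(x_0) = 0.000000, coefficient = 1
x_1 = 0.2083, f(x_1) = 0.256588, coefficient = 2
x_2 = 0.4167, f(x_2) = 0.632040, coefficient = 2
x_3 = 0.6250, f(x_3) = 1.167654, coefficient = 2
x_4 = 0.8333, f(x_4) = 1.917480, coefficient = 2
x_5 = 1.0417, f(x_5) = 2.952017, coefficient = 2
x_6 = 1.2500, f(x_6) = 4.362929, coefficient = 1

I ≈ (0.208333/2) × 18.214487 = 1.897342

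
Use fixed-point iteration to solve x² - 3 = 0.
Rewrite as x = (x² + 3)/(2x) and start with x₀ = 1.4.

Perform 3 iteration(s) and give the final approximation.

Equation: x² - 3 = 0
Fixed-point form: x = (x² + 3)/(2x)
x₀ = 1.4

x_1 = g(1.400000) = 1.771429
x_2 = g(1.771429) = 1.732488
x_3 = g(1.732488) = 1.732051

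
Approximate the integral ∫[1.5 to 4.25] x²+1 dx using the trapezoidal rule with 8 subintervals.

f(x) = x²+1
a = 1.5, b = 4.25, n = 8
h = (b - a)/n = 0.343750

Trapezoidal rule: (h/2)[f(x₀) + 2f(x₁) + 2f(x₂) + ... + f(xₙ)]

x_0 = 1.5000, f(x_0) = 3.250000, coefficient = 1
x_1 = 1.8438, f(x_1) = 4.399414, coefficient = 2
x_2 = 2.1875, f(x_2) = 5.785156, coefficient = 2
x_3 = 2.5312, f(x_3) = 7.407227, coefficient = 2
x_4 = 2.8750, f(x_4) = 9.265625, coefficient = 2
x_5 = 3.2188, f(x_5) = 11.360352, coefficient = 2
x_6 = 3.5625, f(x_6) = 13.691406, coefficient = 2
x_7 = 3.9062, f(x_7) = 16.258789, coefficient = 2
x_8 = 4.2500, f(x_8) = 19.062500, coefficient = 1

I ≈ (0.343750/2) × 158.648438 = 27.267700
Exact value: 27.213542
Error: 0.054159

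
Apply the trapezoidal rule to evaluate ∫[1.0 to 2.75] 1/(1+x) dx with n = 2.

f(x) = 1/(1+x)
a = 1.0, b = 2.75, n = 2
h = (b - a)/n = 0.875000

Trapezoidal rule: (h/2)[f(x₀) + 2f(x₁) + 2f(x₂) + ... + f(xₙ)]

x_0 = 1.0000, f(x_0) = 0.500000, coefficient = 1
x_1 = 1.8750, f(x_1) = 0.347826, coefficient = 2
x_2 = 2.7500, f(x_2) = 0.266667, coefficient = 1

I ≈ (0.875000/2) × 1.462319 = 0.639764
Exact value: 0.628609
Error: 0.011156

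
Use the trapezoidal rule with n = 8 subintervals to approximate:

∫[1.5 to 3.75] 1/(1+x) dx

f(x) = 1/(1+x)
a = 1.5, b = 3.75, n = 8
h = (b - a)/n = 0.281250

Trapezoidal rule: (h/2)[f(x₀) + 2f(x₁) + 2f(x₂) + ... + f(xₙ)]

x_0 = 1.5000, f(x_0) = 0.400000, coefficient = 1
x_1 = 1.7812, f(x_1) = 0.359551, coefficient = 2
x_2 = 2.0625, f(x_2) = 0.326531, coefficient = 2
x_3 = 2.3438, f(x_3) = 0.299065, coefficient = 2
x_4 = 2.6250, f(x_4) = 0.275862, coefficient = 2
x_5 = 2.9062, f(x_5) = 0.256000, coefficient = 2
x_6 = 3.1875, f(x_6) = 0.238806, coefficient = 2
x_7 = 3.4688, f(x_7) = 0.223776, coefficient = 2
x_8 = 3.7500, f(x_8) = 0.210526, coefficient = 1

I ≈ (0.281250/2) × 4.569708 = 0.642615
Exact value: 0.641854
Error: 0.000761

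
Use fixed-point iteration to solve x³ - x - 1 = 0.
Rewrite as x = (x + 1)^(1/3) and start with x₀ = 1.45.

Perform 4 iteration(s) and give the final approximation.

Equation: x³ - x - 1 = 0
Fixed-point form: x = (x + 1)^(1/3)
x₀ = 1.45

x_1 = g(1.450000) = 1.348100
x_2 = g(1.348100) = 1.329144
x_3 = g(1.329144) = 1.325558
x_4 = g(1.325558) = 1.324878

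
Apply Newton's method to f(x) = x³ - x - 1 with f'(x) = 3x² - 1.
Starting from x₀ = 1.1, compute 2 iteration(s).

f(x) = x³ - x - 1
f'(x) = 3x² - 1
x₀ = 1.1

Newton-Raphson formula: x_{n+1} = x_n - f(x_n)/f'(x_n)

Iteration 1:
  f(1.100000) = -0.769000
  f'(1.100000) = 2.630000
  x_1 = 1.100000 - (-0.769000)/2.630000 = 1.392395
Iteration 2:
  f(1.392395) = 0.307132
  f'(1.392395) = 4.816295
  x_2 = 1.392395 - 0.307132/4.816295 = 1.328626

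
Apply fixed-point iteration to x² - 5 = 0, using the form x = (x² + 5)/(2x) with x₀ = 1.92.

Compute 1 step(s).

Equation: x² - 5 = 0
Fixed-point form: x = (x² + 5)/(2x)
x₀ = 1.92

x_1 = g(1.920000) = 2.262083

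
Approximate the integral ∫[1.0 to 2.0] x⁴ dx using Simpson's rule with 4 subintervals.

f(x) = x⁴
a = 1.0, b = 2.0, n = 4
h = (b - a)/n = 0.250000

Simpson's rule: (h/3)[f(x₀) + 4f(x₁) + 2f(x₂) + ... + f(xₙ)]

x_0 = 1.0000, f(x_0) = 1.000000, coefficient = 1
x_1 = 1.2500, f(x_1) = 2.441406, coefficient = 4
x_2 = 1.5000, f(x_2) = 5.062500, coefficient = 2
x_3 = 1.7500, f(x_3) = 9.378906, coefficient = 4
x_4 = 2.0000, f(x_4) = 16.000000, coefficient = 1

I ≈ (0.250000/3) × 74.406250 = 6.200521
Exact value: 6.200000
Error: 0.000521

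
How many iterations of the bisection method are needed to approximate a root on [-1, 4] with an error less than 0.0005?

We need (b-a)/2^n ≤ 0.0005
(4 - (-1))/2^n ≤ 0.0005
5/2^n ≤ 0.0005
2^n ≥ 10000
n ≥ log₂(10000) = 13.29
n ≥ 14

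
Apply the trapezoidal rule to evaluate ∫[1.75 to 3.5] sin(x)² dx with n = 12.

f(x) = sin(x)²
a = 1.75, b = 3.5, n = 12
h = (b - a)/n = 0.145833

Trapezoidal rule: (h/2)[f(x₀) + 2f(x₁) + 2f(x₂) + ... + f(xₙ)]

x_0 = 1.7500, f(x_0) = 0.968228, coefficient = 1
x_1 = 1.8958, f(x_1) = 0.898020, coefficient = 2
x_2 = 2.0417, f(x_2) = 0.794191, coefficient = 2
x_3 = 2.1875, f(x_3) = 0.665512, coefficient = 2
x_4 = 2.3333, f(x_4) = 0.522853, coefficient = 2
x_5 = 2.4792, f(x_5) = 0.378264, coefficient = 2
x_6 = 2.6250, f(x_6) = 0.243957, coefficient = 2
x_7 = 2.7708, f(x_7) = 0.131278, coefficient = 2
x_8 = 2.9167, f(x_8) = 0.049744, coefficient = 2
x_9 = 3.0625, f(x_9) = 0.006243, coefficient = 2
x_10 = 3.2083, f(x_10) = 0.004448, coefficient = 2
x_11 = 3.3542, f(x_11) = 0.044511, coefficient = 2
x_12 = 3.5000, f(x_12) = 0.123049, coefficient = 1

I ≈ (0.145833/2) × 8.569318 = 0.624846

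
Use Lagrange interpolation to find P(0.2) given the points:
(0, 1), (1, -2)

Lagrange interpolation formula:
P(x) = Σ yᵢ × Lᵢ(x)
where Lᵢ(x) = Π_{j≠i} (x - xⱼ)/(xᵢ - xⱼ)

L_0(0.2) = (0.2 - 1)/(0 - 1) = 0.800000
L_1(0.2) = (0.2 - 0)/(1 - 0) = 0.200000

P(0.2) = 1×L_0(0.2) + (-2)×L_1(0.2)
P(0.2) = 0.400000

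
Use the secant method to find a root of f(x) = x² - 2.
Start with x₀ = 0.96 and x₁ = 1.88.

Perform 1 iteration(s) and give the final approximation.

f(x) = x² - 2
x₀ = 0.96, x₁ = 1.88

Secant formula: x_{n+1} = x_n - f(x_n)(x_n - x_{n-1})/(f(x_n) - f(x_{n-1}))

Iteration 1:
  f(0.960000) = -1.078400
  f(1.880000) = 1.534400
  x_2 = 1.880000 - 1.534400×(1.880000 - 0.960000)/(1.534400 - (-1.078400))
       = 1.339718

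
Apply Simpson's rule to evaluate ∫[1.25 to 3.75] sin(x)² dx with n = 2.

f(x) = sin(x)²
a = 1.25, b = 3.75, n = 2
h = (b - a)/n = 1.250000

Simpson's rule: (h/3)[f(x₀) + 4f(x₁) + 2f(x₂) + ... + f(xₙ)]

x_0 = 1.2500, f(x_0) = 0.900572, coefficient = 1
x_1 = 2.5000, f(x_1) = 0.358169, coefficient = 4
x_2 = 3.7500, f(x_2) = 0.326682, coefficient = 1

I ≈ (1.250000/3) × 2.659930 = 1.108304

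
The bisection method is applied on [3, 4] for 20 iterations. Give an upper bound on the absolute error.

Bisection error bound: |error| ≤ (b-a)/2^n
|error| ≤ (4 - 3)/2^20 = 1/2^20
|error| ≤ 0.0000009537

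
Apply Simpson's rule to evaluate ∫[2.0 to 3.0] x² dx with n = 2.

f(x) = x²
a = 2.0, b = 3.0, n = 2
h = (b - a)/n = 0.500000

Simpson's rule: (h/3)[f(x₀) + 4f(x₁) + 2f(x₂) + ... + f(xₙ)]

x_0 = 2.0000, f(x_0) = 4.000000, coefficient = 1
x_1 = 2.5000, f(x_1) = 6.250000, coefficient = 4
x_2 = 3.0000, f(x_2) = 9.000000, coefficient = 1

I ≈ (0.500000/3) × 38.000000 = 6.333333
Exact value: 6.333333
Error: 0.000000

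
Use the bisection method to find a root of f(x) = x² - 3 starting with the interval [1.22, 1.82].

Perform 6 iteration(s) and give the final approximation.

f(x) = x² - 3
Initial interval: [1.22, 1.82]

Iteration 1:
  c_1 = (1.220000 + 1.820000)/2 = 1.520000
  f(c_1) = f(1.520000) = -0.689600
  f(a) × f(c) ≥ 0, new interval: [1.520000, 1.820000]
Iteration 2:
  c_2 = (1.520000 + 1.820000)/2 = 1.670000
  f(c_2) = f(1.670000) = -0.211100
  f(a) × f(c) ≥ 0, new interval: [1.670000, 1.820000]
Iteration 3:
  c_3 = (1.670000 + 1.820000)/2 = 1.745000
  f(c_3) = f(1.745000) = 0.045025
  f(a) × f(c) < 0, new interval: [1.670000, 1.745000]
Iteration 4:
  c_4 = (1.670000 + 1.745000)/2 = 1.707500
  f(c_4) = f(1.707500) = -0.084444
  f(a) × f(c) ≥ 0, new interval: [1.707500, 1.745000]
Iteration 5:
  c_5 = (1.707500 + 1.745000)/2 = 1.726250
  f(c_5) = f(1.726250) = -0.020061
  f(a) × f(c) ≥ 0, new interval: [1.726250, 1.745000]
Iteration 6:
  c_6 = (1.726250 + 1.745000)/2 = 1.735625
  f(c_6) = f(1.735625) = 0.012394
  f(a) × f(c) < 0, new interval: [1.726250, 1.735625]

After 6 iteration(s), the approximation is c_6 = 1.735625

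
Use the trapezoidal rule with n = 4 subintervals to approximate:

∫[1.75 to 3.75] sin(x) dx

f(x) = sin(x)
a = 1.75, b = 3.75, n = 4
h = (b - a)/n = 0.500000

Trapezoidal rule: (h/2)[f(x₀) + 2f(x₁) + 2f(x₂) + ... + f(xₙ)]

x_0 = 1.7500, f(x_0) = 0.983986, coefficient = 1
x_1 = 2.2500, f(x_1) = 0.778073, coefficient = 2
x_2 = 2.7500, f(x_2) = 0.381661, coefficient = 2
x_3 = 3.2500, f(x_3) = -0.108195, coefficient = 2
x_4 = 3.7500, f(x_4) = -0.571561, coefficient = 1

I ≈ (0.500000/2) × 2.515503 = 0.628876
Exact value: 0.642313
Error: 0.013438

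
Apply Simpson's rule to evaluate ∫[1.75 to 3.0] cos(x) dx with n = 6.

f(x) = cos(x)
a = 1.75, b = 3.0, n = 6
h = (b - a)/n = 0.208333

Simpson's rule: (h/3)[f(x₀) + 4f(x₁) + 2f(x₂) + ... + f(xₙ)]

x_0 = 1.7500, f(x_0) = -0.178246, coefficient = 1
x_1 = 1.9583, f(x_1) = -0.377909, coefficient = 4
x_2 = 2.1667, f(x_2) = -0.561229, coefficient = 2
x_3 = 2.3750, f(x_3) = -0.720278, coefficient = 4
x_4 = 2.5833, f(x_4) = -0.848178, coefficient = 2
x_5 = 2.7917, f(x_5) = -0.939398, coefficient = 4
x_6 = 3.0000, f(x_6) = -0.989992, coefficient = 1

I ≈ (0.208333/3) × -12.137397 = -0.842875
Exact value: -0.842866
Error: 0.000009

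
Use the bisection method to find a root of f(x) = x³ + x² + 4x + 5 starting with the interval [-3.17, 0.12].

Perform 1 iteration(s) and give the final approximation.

f(x) = x³ + x² + 4x + 5
Initial interval: [-3.17, 0.12]

Iteration 1:
  c_1 = (-3.170000 + 0.120000)/2 = -1.525000
  f(c_1) = f(-1.525000) = -2.320953
  f(a) × f(c) ≥ 0, new interval: [-1.525000, 0.120000]

After 1 iteration(s), the approximation is c_1 = -1.525000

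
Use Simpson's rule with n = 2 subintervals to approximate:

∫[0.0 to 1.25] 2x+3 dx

f(x) = 2x+3
a = 0.0, b = 1.25, n = 2
h = (b - a)/n = 0.625000

Simpson's rule: (h/3)[f(x₀) + 4f(x₁) + 2f(x₂) + ... + f(xₙ)]

x_0 = 0.0000, f(x_0) = 3.000000, coefficient = 1
x_1 = 0.6250, f(x_1) = 4.250000, coefficient = 4
x_2 = 1.2500, f(x_2) = 5.500000, coefficient = 1

I ≈ (0.625000/3) × 25.500000 = 5.312500
Exact value: 5.312500
Error: 0.000000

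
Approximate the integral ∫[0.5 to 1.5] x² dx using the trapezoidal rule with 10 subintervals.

f(x) = x²
a = 0.5, b = 1.5, n = 10
h = (b - a)/n = 0.100000

Trapezoidal rule: (h/2)[f(x₀) + 2f(x₁) + 2f(x₂) + ... + f(xₙ)]

x_0 = 0.5000, f(x_0) = 0.250000, coefficient = 1
x_1 = 0.6000, f(x_1) = 0.360000, coefficient = 2
x_2 = 0.7000, f(x_2) = 0.490000, coefficient = 2
x_3 = 0.8000, f(x_3) = 0.640000, coefficient = 2
x_4 = 0.9000, f(x_4) = 0.810000, coefficient = 2
x_5 = 1.0000, f(x_5) = 1.000000, coefficient = 2
x_6 = 1.1000, f(x_6) = 1.210000, coefficient = 2
x_7 = 1.2000, f(x_7) = 1.440000, coefficient = 2
x_8 = 1.3000, f(x_8) = 1.690000, coefficient = 2
x_9 = 1.4000, f(x_9) = 1.960000, coefficient = 2
x_10 = 1.5000, f(x_10) = 2.250000, coefficient = 1

I ≈ (0.100000/2) × 21.700000 = 1.085000
Exact value: 1.083333
Error: 0.001667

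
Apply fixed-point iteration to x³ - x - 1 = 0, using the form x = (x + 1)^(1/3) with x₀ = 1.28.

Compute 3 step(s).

Equation: x³ - x - 1 = 0
Fixed-point form: x = (x + 1)^(1/3)
x₀ = 1.28

x_1 = g(1.280000) = 1.316169
x_2 = g(1.316169) = 1.323092
x_3 = g(1.323092) = 1.324409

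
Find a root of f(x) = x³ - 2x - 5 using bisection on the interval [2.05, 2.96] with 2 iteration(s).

f(x) = x³ - 2x - 5
Initial interval: [2.05, 2.96]

Iteration 1:
  c_1 = (2.050000 + 2.960000)/2 = 2.505000
  f(c_1) = f(2.505000) = 5.708938
  f(a) × f(c) < 0, new interval: [2.050000, 2.505000]
Iteration 2:
  c_2 = (2.050000 + 2.505000)/2 = 2.277500
  f(c_2) = f(2.277500) = 2.258407
  f(a) × f(c) < 0, new interval: [2.050000, 2.277500]

After 2 iteration(s), the approximation is c_2 = 2.277500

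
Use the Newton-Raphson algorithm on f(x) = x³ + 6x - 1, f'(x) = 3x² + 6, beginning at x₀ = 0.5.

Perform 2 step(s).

f(x) = x³ + 6x - 1
f'(x) = 3x² + 6
x₀ = 0.5

Newton-Raphson formula: x_{n+1} = x_n - f(x_n)/f'(x_n)

Iteration 1:
  f(0.500000) = 2.125000
  f'(0.500000) = 6.750000
  x_1 = 0.500000 - 2.125000/6.750000 = 0.185185
Iteration 2:
  f(0.185185) = 0.117462
  f'(0.185185) = 6.102881
  x_2 = 0.185185 - 0.117462/6.102881 = 0.165938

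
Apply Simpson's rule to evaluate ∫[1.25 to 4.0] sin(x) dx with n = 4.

f(x) = sin(x)
a = 1.25, b = 4.0, n = 4
h = (b - a)/n = 0.687500

Simpson's rule: (h/3)[f(x₀) + 4f(x₁) + 2f(x₂) + ... + f(xₙ)]

x_0 = 1.2500, f(x_0) = 0.948985, coefficient = 1
x_1 = 1.9375, f(x_1) = 0.933514, coefficient = 4
x_2 = 2.6250, f(x_2) = 0.493920, coefficient = 2
x_3 = 3.3125, f(x_3) = -0.170077, coefficient = 4
x_4 = 4.0000, f(x_4) = -0.756802, coefficient = 1

I ≈ (0.687500/3) × 4.233774 = 0.970240
Exact value: 0.968966
Error: 0.001274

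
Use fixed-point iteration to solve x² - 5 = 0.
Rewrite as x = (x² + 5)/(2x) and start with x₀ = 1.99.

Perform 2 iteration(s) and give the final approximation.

Equation: x² - 5 = 0
Fixed-point form: x = (x² + 5)/(2x)
x₀ = 1.99

x_1 = g(1.990000) = 2.251281
x_2 = g(2.251281) = 2.236119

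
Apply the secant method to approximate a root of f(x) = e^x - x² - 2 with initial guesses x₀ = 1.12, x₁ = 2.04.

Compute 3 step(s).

f(x) = e^x - x² - 2
x₀ = 1.12, x₁ = 2.04

Secant formula: x_{n+1} = x_n - f(x_n)(x_n - x_{n-1})/(f(x_n) - f(x_{n-1}))

Iteration 1:
  f(1.120000) = -0.189546
  f(2.040000) = 1.529009
  x_2 = 2.040000 - 1.529009×(2.040000 - 1.120000)/(1.529009 - (-0.189546))
       = 1.221470
Iteration 2:
  f(2.040000) = 1.529009
  f(1.221470) = -0.099818
  x_3 = 1.221470 - (-0.099818)×(1.221470 - 2.040000)/(-0.099818 - 1.529009)
       = 1.271632
Iteration 3:
  f(1.221470) = -0.099818
  f(1.271632) = -0.050380
  x_4 = 1.271632 - (-0.050380)×(1.271632 - 1.221470)/(-0.050380 - (-0.099818))
       = 1.322748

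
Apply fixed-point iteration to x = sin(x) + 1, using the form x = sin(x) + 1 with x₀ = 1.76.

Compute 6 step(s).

Equation: x = sin(x) + 1
Fixed-point form: x = sin(x) + 1
x₀ = 1.76

x_1 = g(1.760000) = 1.982154
x_2 = g(1.982154) = 1.916579
x_3 = g(1.916579) = 1.940811
x_4 = g(1.940811) = 1.932322
x_5 = g(1.932322) = 1.935358
x_6 = g(1.935358) = 1.934280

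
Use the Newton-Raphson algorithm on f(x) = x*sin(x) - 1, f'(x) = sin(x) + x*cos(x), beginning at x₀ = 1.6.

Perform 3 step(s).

f(x) = x*sin(x) - 1
f'(x) = sin(x) + x*cos(x)
x₀ = 1.6

Newton-Raphson formula: x_{n+1} = x_n - f(x_n)/f'(x_n)

Iteration 1:
  f(1.600000) = 0.599318
  f'(1.600000) = 0.952854
  x_1 = 1.600000 - 0.599318/0.952854 = 0.971029
Iteration 2:
  f(0.971029) = -0.198448
  f'(0.971029) = 1.373565
  x_2 = 0.971029 - (-0.198448)/1.373565 = 1.115505
Iteration 3:
  f(1.115505) = 0.001872
  f'(1.115505) = 1.388647
  x_3 = 1.115505 - 0.001872/1.388647 = 1.114157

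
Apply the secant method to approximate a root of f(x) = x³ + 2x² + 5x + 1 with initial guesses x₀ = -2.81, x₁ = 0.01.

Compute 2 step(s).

f(x) = x³ + 2x² + 5x + 1
x₀ = -2.81, x₁ = 0.01

Secant formula: x_{n+1} = x_n - f(x_n)(x_n - x_{n-1})/(f(x_n) - f(x_{n-1}))

Iteration 1:
  f(-2.810000) = -19.445841
  f(0.010000) = 1.050201
  x_2 = 0.010000 - 1.050201×(0.010000 - (-2.810000))/(1.050201 - (-19.445841))
       = -0.134495
Iteration 2:
  f(0.010000) = 1.050201
  f(-0.134495) = 0.361272
  x_3 = -0.134495 - 0.361272×(-0.134495 - 0.010000)/(0.361272 - 1.050201)
       = -0.210267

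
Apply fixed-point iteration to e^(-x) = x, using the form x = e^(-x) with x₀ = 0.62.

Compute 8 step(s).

Equation: e^(-x) = x
Fixed-point form: x = e^(-x)
x₀ = 0.62

x_1 = g(0.620000) = 0.537944
x_2 = g(0.537944) = 0.583947
x_3 = g(0.583947) = 0.557693
x_4 = g(0.557693) = 0.572529
x_5 = g(0.572529) = 0.564097
x_6 = g(0.564097) = 0.568873
x_7 = g(0.568873) = 0.566163
x_8 = g(0.566163) = 0.567700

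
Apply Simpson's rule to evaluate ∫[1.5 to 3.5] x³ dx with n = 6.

f(x) = x³
a = 1.5, b = 3.5, n = 6
h = (b - a)/n = 0.333333

Simpson's rule: (h/3)[f(x₀) + 4f(x₁) + 2f(x₂) + ... + f(xₙ)]

x_0 = 1.5000, f(x_0) = 3.375000, coefficient = 1
x_1 = 1.8333, f(x_1) = 6.162037, coefficient = 4
x_2 = 2.1667, f(x_2) = 10.171296, coefficient = 2
x_3 = 2.5000, f(x_3) = 15.625000, coefficient = 4
x_4 = 2.8333, f(x_4) = 22.745370, coefficient = 2
x_5 = 3.1667, f(x_5) = 31.754630, coefficient = 4
x_6 = 3.5000, f(x_6) = 42.875000, coefficient = 1

I ≈ (0.333333/3) × 326.250000 = 36.250000
Exact value: 36.250000
Error: 0.000000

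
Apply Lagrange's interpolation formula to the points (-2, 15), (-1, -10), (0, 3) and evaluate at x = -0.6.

Lagrange interpolation formula:
P(x) = Σ yᵢ × Lᵢ(x)
where Lᵢ(x) = Π_{j≠i} (x - xⱼ)/(xᵢ - xⱼ)

L_0(-0.6) = (-0.6 - (-1))/(-2 - (-1)) × (-0.6 - 0)/(-2 - 0) = -0.120000
L_1(-0.6) = (-0.6 - (-2))/(-1 - (-2)) × (-0.6 - 0)/(-1 - 0) = 0.840000
L_2(-0.6) = (-0.6 - (-2))/(0 - (-2)) × (-0.6 - (-1))/(0 - (-1)) = 0.280000

P(-0.6) = 15×L_0(-0.6) + (-10)×L_1(-0.6) + 3×L_2(-0.6)
P(-0.6) = -9.360000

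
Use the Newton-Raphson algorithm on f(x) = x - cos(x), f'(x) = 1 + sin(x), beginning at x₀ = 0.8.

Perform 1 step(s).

f(x) = x - cos(x)
f'(x) = 1 + sin(x)
x₀ = 0.8

Newton-Raphson formula: x_{n+1} = x_n - f(x_n)/f'(x_n)

Iteration 1:
  f(0.800000) = 0.103293
  f'(0.800000) = 1.717356
  x_1 = 0.800000 - 0.103293/1.717356 = 0.739853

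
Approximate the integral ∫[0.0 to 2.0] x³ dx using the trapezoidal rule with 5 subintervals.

f(x) = x³
a = 0.0, b = 2.0, n = 5
h = (b - a)/n = 0.400000

Trapezoidal rule: (h/2)[f(x₀) + 2f(x₁) + 2f(x₂) + ... + f(xₙ)]

x_0 = 0.0000, f(x_0) = 0.000000, coefficient = 1
x_1 = 0.4000, f(x_1) = 0.064000, coefficient = 2
x_2 = 0.8000, f(x_2) = 0.512000, coefficient = 2
x_3 = 1.2000, f(x_3) = 1.728000, coefficient = 2
x_4 = 1.6000, f(x_4) = 4.096000, coefficient = 2
x_5 = 2.0000, f(x_5) = 8.000000, coefficient = 1

I ≈ (0.400000/2) × 20.800000 = 4.160000
Exact value: 4.000000
Error: 0.160000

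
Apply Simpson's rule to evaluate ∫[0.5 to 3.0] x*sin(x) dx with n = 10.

f(x) = x*sin(x)
a = 0.5, b = 3.0, n = 10
h = (b - a)/n = 0.250000

Simpson's rule: (h/3)[f(x₀) + 4f(x₁) + 2f(x₂) + ... + f(xₙ)]

x_0 = 0.5000, f(x_0) = 0.239713, coefficient = 1
x_1 = 0.7500, f(x_1) = 0.511229, coefficient = 4
x_2 = 1.0000, f(x_2) = 0.841471, coefficient = 2
x_3 = 1.2500, f(x_3) = 1.186231, coefficient = 4
x_4 = 1.5000, f(x_4) = 1.496242, coefficient = 2
x_5 = 1.7500, f(x_5) = 1.721975, coefficient = 4
x_6 = 2.0000, f(x_6) = 1.818595, coefficient = 2
x_7 = 2.2500, f(x_7) = 1.750665, coefficient = 4
x_8 = 2.5000, f(x_8) = 1.496180, coefficient = 2
x_9 = 2.7500, f(x_9) = 1.049568, coefficient = 4
x_10 = 3.0000, f(x_10) = 0.423360, coefficient = 1

I ≈ (0.250000/3) × 36.846721 = 3.070560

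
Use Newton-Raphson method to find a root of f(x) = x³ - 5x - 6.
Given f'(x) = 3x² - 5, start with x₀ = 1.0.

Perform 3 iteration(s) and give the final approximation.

f(x) = x³ - 5x - 6
f'(x) = 3x² - 5
x₀ = 1.0

Newton-Raphson formula: x_{n+1} = x_n - f(x_n)/f'(x_n)

Iteration 1:
  f(1.000000) = -10.000000
  f'(1.000000) = -2.000000
  x_1 = 1.000000 - (-10.000000)/(-2.000000) = -4.000000
Iteration 2:
  f(-4.000000) = -50.000000
  f'(-4.000000) = 43.000000
  x_2 = -4.000000 - (-50.000000)/43.000000 = -2.837209
Iteration 3:
  f(-2.837209) = -14.652798
  f'(-2.837209) = 19.149270
  x_3 = -2.837209 - (-14.652798)/19.149270 = -2.072021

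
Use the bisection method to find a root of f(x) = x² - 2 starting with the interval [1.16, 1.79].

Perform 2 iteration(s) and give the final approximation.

f(x) = x² - 2
Initial interval: [1.16, 1.79]

Iteration 1:
  c_1 = (1.160000 + 1.790000)/2 = 1.475000
  f(c_1) = f(1.475000) = 0.175625
  f(a) × f(c) < 0, new interval: [1.160000, 1.475000]
Iteration 2:
  c_2 = (1.160000 + 1.475000)/2 = 1.317500
  f(c_2) = f(1.317500) = -0.264194
  f(a) × f(c) ≥ 0, new interval: [1.317500, 1.475000]

After 2 iteration(s), the approximation is c_2 = 1.317500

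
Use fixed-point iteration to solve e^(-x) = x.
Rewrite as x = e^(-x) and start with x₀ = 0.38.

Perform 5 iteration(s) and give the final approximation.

Equation: e^(-x) = x
Fixed-point form: x = e^(-x)
x₀ = 0.38

x_1 = g(0.380000) = 0.683861
x_2 = g(0.683861) = 0.504665
x_3 = g(0.504665) = 0.603708
x_4 = g(0.603708) = 0.546780
x_5 = g(0.546780) = 0.578810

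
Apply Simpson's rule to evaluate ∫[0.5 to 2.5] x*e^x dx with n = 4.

f(x) = x*e^x
a = 0.5, b = 2.5, n = 4
h = (b - a)/n = 0.500000

Simpson's rule: (h/3)[f(x₀) + 4f(x₁) + 2f(x₂) + ... + f(xₙ)]

x_0 = 0.5000, f(x_0) = 0.824361, coefficient = 1
x_1 = 1.0000, f(x_1) = 2.718282, coefficient = 4
x_2 = 1.5000, f(x_2) = 6.722534, coefficient = 2
x_3 = 2.0000, f(x_3) = 14.778112, coefficient = 4
x_4 = 2.5000, f(x_4) = 30.456235, coefficient = 1

I ≈ (0.500000/3) × 114.711239 = 19.118540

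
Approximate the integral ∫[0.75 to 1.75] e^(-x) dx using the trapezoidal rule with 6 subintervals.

f(x) = e^(-x)
a = 0.75, b = 1.75, n = 6
h = (b - a)/n = 0.166667

Trapezoidal rule: (h/2)[f(x₀) + 2f(x₁) + 2f(x₂) + ... + f(xₙ)]

x_0 = 0.7500, f(x_0) = 0.472367, coefficient = 1
x_1 = 0.9167, f(x_1) = 0.399850, coefficient = 2
x_2 = 1.0833, f(x_2) = 0.338465, coefficient = 2
x_3 = 1.2500, f(x_3) = 0.286505, coefficient = 2
x_4 = 1.4167, f(x_4) = 0.242521, coefficient = 2
x_5 = 1.5833, f(x_5) = 0.205290, coefficient = 2
x_6 = 1.7500, f(x_6) = 0.173774, coefficient = 1

I ≈ (0.166667/2) × 3.591402 = 0.299283
Exact value: 0.298593
Error: 0.000691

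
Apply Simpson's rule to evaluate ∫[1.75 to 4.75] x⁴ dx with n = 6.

f(x) = x⁴
a = 1.75, b = 4.75, n = 6
h = (b - a)/n = 0.500000

Simpson's rule: (h/3)[f(x₀) + 4f(x₁) + 2f(x₂) + ... + f(xₙ)]

x_0 = 1.7500, f(x_0) = 9.378906, coefficient = 1
x_1 = 2.2500, f(x_1) = 25.628906, coefficient = 4
x_2 = 2.7500, f(x_2) = 57.191406, coefficient = 2
x_3 = 3.2500, f(x_3) = 111.566406, coefficient = 4
x_4 = 3.7500, f(x_4) = 197.753906, coefficient = 2
x_5 = 4.2500, f(x_5) = 326.253906, coefficient = 4
x_6 = 4.7500, f(x_6) = 509.066406, coefficient = 1

I ≈ (0.500000/3) × 2882.132812 = 480.355469
Exact value: 480.330469
Error: 0.025000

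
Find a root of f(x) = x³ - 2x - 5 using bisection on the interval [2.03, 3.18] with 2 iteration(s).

f(x) = x³ - 2x - 5
Initial interval: [2.03, 3.18]

Iteration 1:
  c_1 = (2.030000 + 3.180000)/2 = 2.605000
  f(c_1) = f(2.605000) = 7.467595
  f(a) × f(c) < 0, new interval: [2.030000, 2.605000]
Iteration 2:
  c_2 = (2.030000 + 2.605000)/2 = 2.317500
  f(c_2) = f(2.317500) = 2.811843
  f(a) × f(c) < 0, new interval: [2.030000, 2.317500]

After 2 iteration(s), the approximation is c_2 = 2.317500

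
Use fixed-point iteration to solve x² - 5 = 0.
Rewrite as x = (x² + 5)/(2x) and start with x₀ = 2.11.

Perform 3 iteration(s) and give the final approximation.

Equation: x² - 5 = 0
Fixed-point form: x = (x² + 5)/(2x)
x₀ = 2.11

x_1 = g(2.110000) = 2.239834
x_2 = g(2.239834) = 2.236071
x_3 = g(2.236071) = 2.236068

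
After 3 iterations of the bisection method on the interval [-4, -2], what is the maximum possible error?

Bisection error bound: |error| ≤ (b-a)/2^n
|error| ≤ (-2 - (-4))/2^3 = 2/2^3
|error| ≤ 0.2500000000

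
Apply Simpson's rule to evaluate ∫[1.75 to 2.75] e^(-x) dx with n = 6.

f(x) = e^(-x)
a = 1.75, b = 2.75, n = 6
h = (b - a)/n = 0.166667

Simpson's rule: (h/3)[f(x₀) + 4f(x₁) + 2f(x₂) + ... + f(xₙ)]

x_0 = 1.7500, f(x_0) = 0.173774, coefficient = 1
x_1 = 1.9167, f(x_1) = 0.147096, coefficient = 4
x_2 = 2.0833, f(x_2) = 0.124514, coefficient = 2
x_3 = 2.2500, f(x_3) = 0.105399, coefficient = 4
x_4 = 2.4167, f(x_4) = 0.089219, coefficient = 2
x_5 = 2.5833, f(x_5) = 0.075522, coefficient = 4
x_6 = 2.7500, f(x_6) = 0.063928, coefficient = 1

I ≈ (0.166667/3) × 1.977238 = 0.109847
Exact value: 0.109846
Error: 0.000000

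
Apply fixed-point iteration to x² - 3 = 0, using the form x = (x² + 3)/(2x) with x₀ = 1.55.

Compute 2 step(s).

Equation: x² - 3 = 0
Fixed-point form: x = (x² + 3)/(2x)
x₀ = 1.55

x_1 = g(1.550000) = 1.742742
x_2 = g(1.742742) = 1.732084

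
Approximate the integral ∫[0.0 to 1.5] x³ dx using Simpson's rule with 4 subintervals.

f(x) = x³
a = 0.0, b = 1.5, n = 4
h = (b - a)/n = 0.375000

Simpson's rule: (h/3)[f(x₀) + 4f(x₁) + 2f(x₂) + ... + f(xₙ)]

x_0 = 0.0000, f(x_0) = 0.000000, coefficient = 1
x_1 = 0.3750, f(x_1) = 0.052734, coefficient = 4
x_2 = 0.7500, f(x_2) = 0.421875, coefficient = 2
x_3 = 1.1250, f(x_3) = 1.423828, coefficient = 4
x_4 = 1.5000, f(x_4) = 3.375000, coefficient = 1

I ≈ (0.375000/3) × 10.125000 = 1.265625
Exact value: 1.265625
Error: 0.000000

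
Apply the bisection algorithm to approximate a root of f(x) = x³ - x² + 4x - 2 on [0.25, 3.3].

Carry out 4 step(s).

f(x) = x³ - x² + 4x - 2
Initial interval: [0.25, 3.3]

Iteration 1:
  c_1 = (0.250000 + 3.300000)/2 = 1.775000
  f(c_1) = f(1.775000) = 7.541734
  f(a) × f(c) < 0, new interval: [0.250000, 1.775000]
Iteration 2:
  c_2 = (0.250000 + 1.775000)/2 = 1.012500
  f(c_2) = f(1.012500) = 2.062814
  f(a) × f(c) < 0, new interval: [0.250000, 1.012500]
Iteration 3:
  c_3 = (0.250000 + 1.012500)/2 = 0.631250
  f(c_3) = f(0.631250) = 0.378062
  f(a) × f(c) < 0, new interval: [0.250000, 0.631250]
Iteration 4:
  c_4 = (0.250000 + 0.631250)/2 = 0.440625
  f(c_4) = f(0.440625) = -0.346103
  f(a) × f(c) ≥ 0, new interval: [0.440625, 0.631250]

After 4 iteration(s), the approximation is c_4 = 0.440625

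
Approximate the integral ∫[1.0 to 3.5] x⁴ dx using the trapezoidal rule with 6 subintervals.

f(x) = x⁴
a = 1.0, b = 3.5, n = 6
h = (b - a)/n = 0.416667

Trapezoidal rule: (h/2)[f(x₀) + 2f(x₁) + 2f(x₂) + ... + f(xₙ)]

x_0 = 1.0000, f(x_0) = 1.000000, coefficient = 1
x_1 = 1.4167, f(x_1) = 4.027826, coefficient = 2
x_2 = 1.8333, f(x_2) = 11.297068, coefficient = 2
x_3 = 2.2500, f(x_3) = 25.628906, coefficient = 2
x_4 = 2.6667, f(x_4) = 50.567901, coefficient = 2
x_5 = 3.0833, f(x_5) = 90.381993, coefficient = 2
x_6 = 3.5000, f(x_6) = 150.062500, coefficient = 1

I ≈ (0.416667/2) × 514.869888 = 107.264560
Exact value: 104.843750
Error: 2.420810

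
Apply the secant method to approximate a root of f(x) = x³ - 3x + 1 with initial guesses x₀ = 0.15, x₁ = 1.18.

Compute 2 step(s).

f(x) = x³ - 3x + 1
x₀ = 0.15, x₁ = 1.18

Secant formula: x_{n+1} = x_n - f(x_n)(x_n - x_{n-1})/(f(x_n) - f(x_{n-1}))

Iteration 1:
  f(0.150000) = 0.553375
  f(1.180000) = -0.896968
  x_2 = 1.180000 - (-0.896968)×(1.180000 - 0.150000)/(-0.896968 - 0.553375)
       = 0.542994
Iteration 2:
  f(1.180000) = -0.896968
  f(0.542994) = -0.468885
  x_3 = 0.542994 - (-0.468885)×(0.542994 - 1.180000)/(-0.468885 - (-0.896968))
       = -0.154725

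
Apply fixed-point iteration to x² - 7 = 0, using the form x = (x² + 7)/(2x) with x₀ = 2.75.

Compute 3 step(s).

Equation: x² - 7 = 0
Fixed-point form: x = (x² + 7)/(2x)
x₀ = 2.75

x_1 = g(2.750000) = 2.647727
x_2 = g(2.647727) = 2.645752
x_3 = g(2.645752) = 2.645751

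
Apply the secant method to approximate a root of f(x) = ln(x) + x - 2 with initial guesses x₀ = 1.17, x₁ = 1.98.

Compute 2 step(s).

f(x) = ln(x) + x - 2
x₀ = 1.17, x₁ = 1.98

Secant formula: x_{n+1} = x_n - f(x_n)(x_n - x_{n-1})/(f(x_n) - f(x_{n-1}))

Iteration 1:
  f(1.170000) = -0.672996
  f(1.980000) = 0.663097
  x_2 = 1.980000 - 0.663097×(1.980000 - 1.170000)/(0.663097 - (-0.672996))
       = 1.578001
Iteration 2:
  f(1.980000) = 0.663097
  f(1.578001) = 0.034159
  x_3 = 1.578001 - 0.034159×(1.578001 - 1.980000)/(0.034159 - 0.663097)
       = 1.556167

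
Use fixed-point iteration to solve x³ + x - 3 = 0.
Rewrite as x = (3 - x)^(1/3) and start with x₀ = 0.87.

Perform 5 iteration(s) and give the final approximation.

Equation: x³ + x - 3 = 0
Fixed-point form: x = (3 - x)^(1/3)
x₀ = 0.87

x_1 = g(0.870000) = 1.286648
x_2 = g(1.286648) = 1.196600
x_3 = g(1.196600) = 1.217206
x_4 = g(1.217206) = 1.212552
x_5 = g(1.212552) = 1.213606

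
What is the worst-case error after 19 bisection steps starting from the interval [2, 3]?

Bisection error bound: |error| ≤ (b-a)/2^n
|error| ≤ (3 - 2)/2^19 = 1/2^19
|error| ≤ 0.0000019073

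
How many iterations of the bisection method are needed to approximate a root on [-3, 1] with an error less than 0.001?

We need (b-a)/2^n ≤ 0.001
(1 - (-3))/2^n ≤ 0.001
4/2^n ≤ 0.001
2^n ≥ 4000
n ≥ log₂(4000) = 11.97
n ≥ 12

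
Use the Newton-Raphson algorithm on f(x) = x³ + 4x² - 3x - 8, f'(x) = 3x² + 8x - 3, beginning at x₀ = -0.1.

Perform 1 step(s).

f(x) = x³ + 4x² - 3x - 8
f'(x) = 3x² + 8x - 3
x₀ = -0.1

Newton-Raphson formula: x_{n+1} = x_n - f(x_n)/f'(x_n)

Iteration 1:
  f(-0.100000) = -7.661000
  f'(-0.100000) = -3.770000
  x_1 = -0.100000 - (-7.661000)/(-3.770000) = -2.132095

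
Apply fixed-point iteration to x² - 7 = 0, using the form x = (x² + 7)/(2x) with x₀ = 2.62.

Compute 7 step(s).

Equation: x² - 7 = 0
Fixed-point form: x = (x² + 7)/(2x)
x₀ = 2.62

x_1 = g(2.620000) = 2.645878
x_2 = g(2.645878) = 2.645751
x_3 = g(2.645751) = 2.645751
x_4 = g(2.645751) = 2.645751
x_5 = g(2.645751) = 2.645751
x_6 = g(2.645751) = 2.645751
x_7 = g(2.645751) = 2.645751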